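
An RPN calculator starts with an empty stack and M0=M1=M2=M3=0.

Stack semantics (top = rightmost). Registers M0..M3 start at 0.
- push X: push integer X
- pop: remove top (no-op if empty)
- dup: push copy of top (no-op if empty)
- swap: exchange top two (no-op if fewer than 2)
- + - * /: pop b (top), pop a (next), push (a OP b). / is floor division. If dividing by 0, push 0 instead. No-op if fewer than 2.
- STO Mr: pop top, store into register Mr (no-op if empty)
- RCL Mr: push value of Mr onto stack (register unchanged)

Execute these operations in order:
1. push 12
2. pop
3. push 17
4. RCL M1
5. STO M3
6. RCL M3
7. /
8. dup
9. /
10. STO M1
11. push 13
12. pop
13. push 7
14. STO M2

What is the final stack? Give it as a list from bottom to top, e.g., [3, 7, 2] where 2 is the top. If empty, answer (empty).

After op 1 (push 12): stack=[12] mem=[0,0,0,0]
After op 2 (pop): stack=[empty] mem=[0,0,0,0]
After op 3 (push 17): stack=[17] mem=[0,0,0,0]
After op 4 (RCL M1): stack=[17,0] mem=[0,0,0,0]
After op 5 (STO M3): stack=[17] mem=[0,0,0,0]
After op 6 (RCL M3): stack=[17,0] mem=[0,0,0,0]
After op 7 (/): stack=[0] mem=[0,0,0,0]
After op 8 (dup): stack=[0,0] mem=[0,0,0,0]
After op 9 (/): stack=[0] mem=[0,0,0,0]
After op 10 (STO M1): stack=[empty] mem=[0,0,0,0]
After op 11 (push 13): stack=[13] mem=[0,0,0,0]
After op 12 (pop): stack=[empty] mem=[0,0,0,0]
After op 13 (push 7): stack=[7] mem=[0,0,0,0]
After op 14 (STO M2): stack=[empty] mem=[0,0,7,0]

Answer: (empty)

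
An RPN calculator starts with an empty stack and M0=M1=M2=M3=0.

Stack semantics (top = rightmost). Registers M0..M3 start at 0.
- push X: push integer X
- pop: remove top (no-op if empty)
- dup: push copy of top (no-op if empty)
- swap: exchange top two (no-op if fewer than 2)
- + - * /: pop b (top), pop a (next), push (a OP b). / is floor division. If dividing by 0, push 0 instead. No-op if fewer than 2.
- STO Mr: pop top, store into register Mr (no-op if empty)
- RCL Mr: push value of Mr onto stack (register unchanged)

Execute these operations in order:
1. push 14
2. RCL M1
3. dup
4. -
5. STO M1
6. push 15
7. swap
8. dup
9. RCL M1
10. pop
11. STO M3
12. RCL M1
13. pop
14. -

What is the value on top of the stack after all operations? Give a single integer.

Answer: 1

Derivation:
After op 1 (push 14): stack=[14] mem=[0,0,0,0]
After op 2 (RCL M1): stack=[14,0] mem=[0,0,0,0]
After op 3 (dup): stack=[14,0,0] mem=[0,0,0,0]
After op 4 (-): stack=[14,0] mem=[0,0,0,0]
After op 5 (STO M1): stack=[14] mem=[0,0,0,0]
After op 6 (push 15): stack=[14,15] mem=[0,0,0,0]
After op 7 (swap): stack=[15,14] mem=[0,0,0,0]
After op 8 (dup): stack=[15,14,14] mem=[0,0,0,0]
After op 9 (RCL M1): stack=[15,14,14,0] mem=[0,0,0,0]
After op 10 (pop): stack=[15,14,14] mem=[0,0,0,0]
After op 11 (STO M3): stack=[15,14] mem=[0,0,0,14]
After op 12 (RCL M1): stack=[15,14,0] mem=[0,0,0,14]
After op 13 (pop): stack=[15,14] mem=[0,0,0,14]
After op 14 (-): stack=[1] mem=[0,0,0,14]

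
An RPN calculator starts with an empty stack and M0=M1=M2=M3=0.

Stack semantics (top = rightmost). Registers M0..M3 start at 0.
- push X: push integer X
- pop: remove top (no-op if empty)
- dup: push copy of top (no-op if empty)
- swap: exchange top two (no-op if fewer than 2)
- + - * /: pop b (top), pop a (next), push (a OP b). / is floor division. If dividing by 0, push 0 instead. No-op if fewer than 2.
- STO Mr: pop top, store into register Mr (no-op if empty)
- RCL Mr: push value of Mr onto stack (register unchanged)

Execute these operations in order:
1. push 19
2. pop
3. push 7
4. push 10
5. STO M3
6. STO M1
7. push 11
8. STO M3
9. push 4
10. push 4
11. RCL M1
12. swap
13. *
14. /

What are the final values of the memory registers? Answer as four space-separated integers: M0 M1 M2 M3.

After op 1 (push 19): stack=[19] mem=[0,0,0,0]
After op 2 (pop): stack=[empty] mem=[0,0,0,0]
After op 3 (push 7): stack=[7] mem=[0,0,0,0]
After op 4 (push 10): stack=[7,10] mem=[0,0,0,0]
After op 5 (STO M3): stack=[7] mem=[0,0,0,10]
After op 6 (STO M1): stack=[empty] mem=[0,7,0,10]
After op 7 (push 11): stack=[11] mem=[0,7,0,10]
After op 8 (STO M3): stack=[empty] mem=[0,7,0,11]
After op 9 (push 4): stack=[4] mem=[0,7,0,11]
After op 10 (push 4): stack=[4,4] mem=[0,7,0,11]
After op 11 (RCL M1): stack=[4,4,7] mem=[0,7,0,11]
After op 12 (swap): stack=[4,7,4] mem=[0,7,0,11]
After op 13 (*): stack=[4,28] mem=[0,7,0,11]
After op 14 (/): stack=[0] mem=[0,7,0,11]

Answer: 0 7 0 11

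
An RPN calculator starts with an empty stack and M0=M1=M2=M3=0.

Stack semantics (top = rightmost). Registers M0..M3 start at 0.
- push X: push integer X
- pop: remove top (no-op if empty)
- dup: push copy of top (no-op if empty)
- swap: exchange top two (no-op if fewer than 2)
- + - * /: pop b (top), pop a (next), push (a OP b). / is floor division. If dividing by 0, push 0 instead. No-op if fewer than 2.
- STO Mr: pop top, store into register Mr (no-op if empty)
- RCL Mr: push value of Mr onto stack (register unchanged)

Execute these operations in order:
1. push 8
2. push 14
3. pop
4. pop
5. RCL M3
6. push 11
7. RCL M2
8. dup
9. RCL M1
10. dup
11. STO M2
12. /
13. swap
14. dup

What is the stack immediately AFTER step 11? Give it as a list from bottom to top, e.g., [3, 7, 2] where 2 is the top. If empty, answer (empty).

After op 1 (push 8): stack=[8] mem=[0,0,0,0]
After op 2 (push 14): stack=[8,14] mem=[0,0,0,0]
After op 3 (pop): stack=[8] mem=[0,0,0,0]
After op 4 (pop): stack=[empty] mem=[0,0,0,0]
After op 5 (RCL M3): stack=[0] mem=[0,0,0,0]
After op 6 (push 11): stack=[0,11] mem=[0,0,0,0]
After op 7 (RCL M2): stack=[0,11,0] mem=[0,0,0,0]
After op 8 (dup): stack=[0,11,0,0] mem=[0,0,0,0]
After op 9 (RCL M1): stack=[0,11,0,0,0] mem=[0,0,0,0]
After op 10 (dup): stack=[0,11,0,0,0,0] mem=[0,0,0,0]
After op 11 (STO M2): stack=[0,11,0,0,0] mem=[0,0,0,0]

[0, 11, 0, 0, 0]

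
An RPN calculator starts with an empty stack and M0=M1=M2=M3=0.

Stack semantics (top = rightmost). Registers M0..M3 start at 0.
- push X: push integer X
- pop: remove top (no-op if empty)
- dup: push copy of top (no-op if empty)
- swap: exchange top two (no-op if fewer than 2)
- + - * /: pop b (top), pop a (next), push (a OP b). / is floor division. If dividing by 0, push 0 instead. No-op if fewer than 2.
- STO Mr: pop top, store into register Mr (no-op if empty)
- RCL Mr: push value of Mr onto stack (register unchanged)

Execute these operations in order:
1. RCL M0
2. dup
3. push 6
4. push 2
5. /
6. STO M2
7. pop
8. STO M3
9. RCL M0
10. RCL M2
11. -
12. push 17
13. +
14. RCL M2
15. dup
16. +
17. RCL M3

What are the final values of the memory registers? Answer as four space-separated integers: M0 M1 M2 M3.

After op 1 (RCL M0): stack=[0] mem=[0,0,0,0]
After op 2 (dup): stack=[0,0] mem=[0,0,0,0]
After op 3 (push 6): stack=[0,0,6] mem=[0,0,0,0]
After op 4 (push 2): stack=[0,0,6,2] mem=[0,0,0,0]
After op 5 (/): stack=[0,0,3] mem=[0,0,0,0]
After op 6 (STO M2): stack=[0,0] mem=[0,0,3,0]
After op 7 (pop): stack=[0] mem=[0,0,3,0]
After op 8 (STO M3): stack=[empty] mem=[0,0,3,0]
After op 9 (RCL M0): stack=[0] mem=[0,0,3,0]
After op 10 (RCL M2): stack=[0,3] mem=[0,0,3,0]
After op 11 (-): stack=[-3] mem=[0,0,3,0]
After op 12 (push 17): stack=[-3,17] mem=[0,0,3,0]
After op 13 (+): stack=[14] mem=[0,0,3,0]
After op 14 (RCL M2): stack=[14,3] mem=[0,0,3,0]
After op 15 (dup): stack=[14,3,3] mem=[0,0,3,0]
After op 16 (+): stack=[14,6] mem=[0,0,3,0]
After op 17 (RCL M3): stack=[14,6,0] mem=[0,0,3,0]

Answer: 0 0 3 0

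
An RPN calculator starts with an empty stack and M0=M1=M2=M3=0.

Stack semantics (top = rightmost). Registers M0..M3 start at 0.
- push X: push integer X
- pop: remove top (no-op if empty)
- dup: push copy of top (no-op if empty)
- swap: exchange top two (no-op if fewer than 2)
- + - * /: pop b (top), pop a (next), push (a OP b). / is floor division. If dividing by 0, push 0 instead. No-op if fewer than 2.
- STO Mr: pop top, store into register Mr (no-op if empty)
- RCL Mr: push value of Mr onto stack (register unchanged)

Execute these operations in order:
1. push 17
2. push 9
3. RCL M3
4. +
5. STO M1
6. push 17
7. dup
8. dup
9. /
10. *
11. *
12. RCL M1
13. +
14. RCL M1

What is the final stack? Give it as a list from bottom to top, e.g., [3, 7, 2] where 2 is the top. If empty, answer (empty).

After op 1 (push 17): stack=[17] mem=[0,0,0,0]
After op 2 (push 9): stack=[17,9] mem=[0,0,0,0]
After op 3 (RCL M3): stack=[17,9,0] mem=[0,0,0,0]
After op 4 (+): stack=[17,9] mem=[0,0,0,0]
After op 5 (STO M1): stack=[17] mem=[0,9,0,0]
After op 6 (push 17): stack=[17,17] mem=[0,9,0,0]
After op 7 (dup): stack=[17,17,17] mem=[0,9,0,0]
After op 8 (dup): stack=[17,17,17,17] mem=[0,9,0,0]
After op 9 (/): stack=[17,17,1] mem=[0,9,0,0]
After op 10 (*): stack=[17,17] mem=[0,9,0,0]
After op 11 (*): stack=[289] mem=[0,9,0,0]
After op 12 (RCL M1): stack=[289,9] mem=[0,9,0,0]
After op 13 (+): stack=[298] mem=[0,9,0,0]
After op 14 (RCL M1): stack=[298,9] mem=[0,9,0,0]

Answer: [298, 9]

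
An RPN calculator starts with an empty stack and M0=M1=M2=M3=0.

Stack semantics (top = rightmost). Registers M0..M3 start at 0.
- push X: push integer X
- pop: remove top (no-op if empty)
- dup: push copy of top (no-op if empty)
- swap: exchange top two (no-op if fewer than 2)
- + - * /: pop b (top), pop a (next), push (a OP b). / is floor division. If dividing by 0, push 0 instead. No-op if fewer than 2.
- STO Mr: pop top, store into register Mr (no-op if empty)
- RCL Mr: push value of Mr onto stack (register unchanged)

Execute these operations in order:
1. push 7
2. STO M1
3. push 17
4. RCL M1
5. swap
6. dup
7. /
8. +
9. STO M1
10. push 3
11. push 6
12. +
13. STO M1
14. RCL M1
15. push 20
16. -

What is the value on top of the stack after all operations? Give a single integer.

Answer: -11

Derivation:
After op 1 (push 7): stack=[7] mem=[0,0,0,0]
After op 2 (STO M1): stack=[empty] mem=[0,7,0,0]
After op 3 (push 17): stack=[17] mem=[0,7,0,0]
After op 4 (RCL M1): stack=[17,7] mem=[0,7,0,0]
After op 5 (swap): stack=[7,17] mem=[0,7,0,0]
After op 6 (dup): stack=[7,17,17] mem=[0,7,0,0]
After op 7 (/): stack=[7,1] mem=[0,7,0,0]
After op 8 (+): stack=[8] mem=[0,7,0,0]
After op 9 (STO M1): stack=[empty] mem=[0,8,0,0]
After op 10 (push 3): stack=[3] mem=[0,8,0,0]
After op 11 (push 6): stack=[3,6] mem=[0,8,0,0]
After op 12 (+): stack=[9] mem=[0,8,0,0]
After op 13 (STO M1): stack=[empty] mem=[0,9,0,0]
After op 14 (RCL M1): stack=[9] mem=[0,9,0,0]
After op 15 (push 20): stack=[9,20] mem=[0,9,0,0]
After op 16 (-): stack=[-11] mem=[0,9,0,0]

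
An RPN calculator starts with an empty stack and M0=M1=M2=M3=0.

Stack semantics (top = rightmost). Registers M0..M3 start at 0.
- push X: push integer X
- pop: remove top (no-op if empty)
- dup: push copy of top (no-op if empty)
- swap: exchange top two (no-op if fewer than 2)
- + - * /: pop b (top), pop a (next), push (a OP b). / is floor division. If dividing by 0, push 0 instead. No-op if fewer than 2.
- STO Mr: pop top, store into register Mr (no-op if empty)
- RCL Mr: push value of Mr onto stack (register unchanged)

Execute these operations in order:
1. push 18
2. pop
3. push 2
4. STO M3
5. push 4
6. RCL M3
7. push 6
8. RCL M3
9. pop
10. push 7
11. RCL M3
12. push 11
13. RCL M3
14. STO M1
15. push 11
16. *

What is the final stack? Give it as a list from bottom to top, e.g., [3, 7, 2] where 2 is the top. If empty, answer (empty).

After op 1 (push 18): stack=[18] mem=[0,0,0,0]
After op 2 (pop): stack=[empty] mem=[0,0,0,0]
After op 3 (push 2): stack=[2] mem=[0,0,0,0]
After op 4 (STO M3): stack=[empty] mem=[0,0,0,2]
After op 5 (push 4): stack=[4] mem=[0,0,0,2]
After op 6 (RCL M3): stack=[4,2] mem=[0,0,0,2]
After op 7 (push 6): stack=[4,2,6] mem=[0,0,0,2]
After op 8 (RCL M3): stack=[4,2,6,2] mem=[0,0,0,2]
After op 9 (pop): stack=[4,2,6] mem=[0,0,0,2]
After op 10 (push 7): stack=[4,2,6,7] mem=[0,0,0,2]
After op 11 (RCL M3): stack=[4,2,6,7,2] mem=[0,0,0,2]
After op 12 (push 11): stack=[4,2,6,7,2,11] mem=[0,0,0,2]
After op 13 (RCL M3): stack=[4,2,6,7,2,11,2] mem=[0,0,0,2]
After op 14 (STO M1): stack=[4,2,6,7,2,11] mem=[0,2,0,2]
After op 15 (push 11): stack=[4,2,6,7,2,11,11] mem=[0,2,0,2]
After op 16 (*): stack=[4,2,6,7,2,121] mem=[0,2,0,2]

Answer: [4, 2, 6, 7, 2, 121]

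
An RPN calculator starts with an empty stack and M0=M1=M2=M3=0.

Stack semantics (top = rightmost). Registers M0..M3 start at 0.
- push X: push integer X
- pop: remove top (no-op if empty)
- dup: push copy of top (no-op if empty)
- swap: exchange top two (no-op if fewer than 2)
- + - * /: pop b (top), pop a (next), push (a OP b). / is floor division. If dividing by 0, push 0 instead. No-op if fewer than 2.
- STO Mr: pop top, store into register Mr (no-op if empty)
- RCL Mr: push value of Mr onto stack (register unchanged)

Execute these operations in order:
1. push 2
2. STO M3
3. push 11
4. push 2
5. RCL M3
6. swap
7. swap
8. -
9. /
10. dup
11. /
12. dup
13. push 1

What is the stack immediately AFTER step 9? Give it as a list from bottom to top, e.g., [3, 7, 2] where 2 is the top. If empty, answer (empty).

After op 1 (push 2): stack=[2] mem=[0,0,0,0]
After op 2 (STO M3): stack=[empty] mem=[0,0,0,2]
After op 3 (push 11): stack=[11] mem=[0,0,0,2]
After op 4 (push 2): stack=[11,2] mem=[0,0,0,2]
After op 5 (RCL M3): stack=[11,2,2] mem=[0,0,0,2]
After op 6 (swap): stack=[11,2,2] mem=[0,0,0,2]
After op 7 (swap): stack=[11,2,2] mem=[0,0,0,2]
After op 8 (-): stack=[11,0] mem=[0,0,0,2]
After op 9 (/): stack=[0] mem=[0,0,0,2]

[0]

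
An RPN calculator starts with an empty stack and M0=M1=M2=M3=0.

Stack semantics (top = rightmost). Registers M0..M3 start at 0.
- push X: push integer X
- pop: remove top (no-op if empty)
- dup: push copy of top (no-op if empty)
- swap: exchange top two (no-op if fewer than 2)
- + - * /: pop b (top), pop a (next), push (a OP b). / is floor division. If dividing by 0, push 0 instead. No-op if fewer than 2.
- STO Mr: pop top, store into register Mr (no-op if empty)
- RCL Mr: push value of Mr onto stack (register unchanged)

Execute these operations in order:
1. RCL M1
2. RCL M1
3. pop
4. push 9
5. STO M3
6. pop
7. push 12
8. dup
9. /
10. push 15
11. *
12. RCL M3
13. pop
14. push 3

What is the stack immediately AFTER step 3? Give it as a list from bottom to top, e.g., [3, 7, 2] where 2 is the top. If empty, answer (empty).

After op 1 (RCL M1): stack=[0] mem=[0,0,0,0]
After op 2 (RCL M1): stack=[0,0] mem=[0,0,0,0]
After op 3 (pop): stack=[0] mem=[0,0,0,0]

[0]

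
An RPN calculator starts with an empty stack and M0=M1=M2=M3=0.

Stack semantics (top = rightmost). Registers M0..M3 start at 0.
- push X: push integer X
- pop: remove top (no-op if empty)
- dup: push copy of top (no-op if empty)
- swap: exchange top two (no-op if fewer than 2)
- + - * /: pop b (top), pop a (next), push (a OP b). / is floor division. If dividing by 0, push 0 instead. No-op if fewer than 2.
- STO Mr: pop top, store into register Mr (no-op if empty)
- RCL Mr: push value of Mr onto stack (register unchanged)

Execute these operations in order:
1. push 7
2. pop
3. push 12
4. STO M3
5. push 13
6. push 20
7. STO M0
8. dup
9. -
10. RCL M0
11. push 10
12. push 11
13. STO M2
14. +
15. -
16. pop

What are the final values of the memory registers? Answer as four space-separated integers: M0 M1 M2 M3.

Answer: 20 0 11 12

Derivation:
After op 1 (push 7): stack=[7] mem=[0,0,0,0]
After op 2 (pop): stack=[empty] mem=[0,0,0,0]
After op 3 (push 12): stack=[12] mem=[0,0,0,0]
After op 4 (STO M3): stack=[empty] mem=[0,0,0,12]
After op 5 (push 13): stack=[13] mem=[0,0,0,12]
After op 6 (push 20): stack=[13,20] mem=[0,0,0,12]
After op 7 (STO M0): stack=[13] mem=[20,0,0,12]
After op 8 (dup): stack=[13,13] mem=[20,0,0,12]
After op 9 (-): stack=[0] mem=[20,0,0,12]
After op 10 (RCL M0): stack=[0,20] mem=[20,0,0,12]
After op 11 (push 10): stack=[0,20,10] mem=[20,0,0,12]
After op 12 (push 11): stack=[0,20,10,11] mem=[20,0,0,12]
After op 13 (STO M2): stack=[0,20,10] mem=[20,0,11,12]
After op 14 (+): stack=[0,30] mem=[20,0,11,12]
After op 15 (-): stack=[-30] mem=[20,0,11,12]
After op 16 (pop): stack=[empty] mem=[20,0,11,12]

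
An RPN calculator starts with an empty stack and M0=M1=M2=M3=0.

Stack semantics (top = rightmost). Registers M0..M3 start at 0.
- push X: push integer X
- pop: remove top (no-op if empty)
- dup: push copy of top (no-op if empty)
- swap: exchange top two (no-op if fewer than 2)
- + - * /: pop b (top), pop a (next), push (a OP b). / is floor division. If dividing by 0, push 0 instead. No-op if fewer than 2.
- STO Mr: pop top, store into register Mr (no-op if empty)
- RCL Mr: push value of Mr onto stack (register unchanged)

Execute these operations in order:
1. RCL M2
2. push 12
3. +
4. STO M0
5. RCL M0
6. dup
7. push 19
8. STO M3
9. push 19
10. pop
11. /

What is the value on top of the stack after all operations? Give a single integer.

Answer: 1

Derivation:
After op 1 (RCL M2): stack=[0] mem=[0,0,0,0]
After op 2 (push 12): stack=[0,12] mem=[0,0,0,0]
After op 3 (+): stack=[12] mem=[0,0,0,0]
After op 4 (STO M0): stack=[empty] mem=[12,0,0,0]
After op 5 (RCL M0): stack=[12] mem=[12,0,0,0]
After op 6 (dup): stack=[12,12] mem=[12,0,0,0]
After op 7 (push 19): stack=[12,12,19] mem=[12,0,0,0]
After op 8 (STO M3): stack=[12,12] mem=[12,0,0,19]
After op 9 (push 19): stack=[12,12,19] mem=[12,0,0,19]
After op 10 (pop): stack=[12,12] mem=[12,0,0,19]
After op 11 (/): stack=[1] mem=[12,0,0,19]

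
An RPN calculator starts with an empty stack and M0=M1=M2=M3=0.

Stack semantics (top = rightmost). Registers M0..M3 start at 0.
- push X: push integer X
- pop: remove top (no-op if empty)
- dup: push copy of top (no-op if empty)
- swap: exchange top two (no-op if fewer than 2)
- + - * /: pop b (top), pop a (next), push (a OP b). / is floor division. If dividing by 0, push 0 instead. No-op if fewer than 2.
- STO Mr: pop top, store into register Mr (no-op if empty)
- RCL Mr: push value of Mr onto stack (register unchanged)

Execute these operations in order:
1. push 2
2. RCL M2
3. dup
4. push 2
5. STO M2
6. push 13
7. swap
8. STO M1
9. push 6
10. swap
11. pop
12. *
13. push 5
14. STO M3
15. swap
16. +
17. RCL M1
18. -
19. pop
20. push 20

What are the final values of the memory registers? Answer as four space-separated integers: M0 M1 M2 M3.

Answer: 0 0 2 5

Derivation:
After op 1 (push 2): stack=[2] mem=[0,0,0,0]
After op 2 (RCL M2): stack=[2,0] mem=[0,0,0,0]
After op 3 (dup): stack=[2,0,0] mem=[0,0,0,0]
After op 4 (push 2): stack=[2,0,0,2] mem=[0,0,0,0]
After op 5 (STO M2): stack=[2,0,0] mem=[0,0,2,0]
After op 6 (push 13): stack=[2,0,0,13] mem=[0,0,2,0]
After op 7 (swap): stack=[2,0,13,0] mem=[0,0,2,0]
After op 8 (STO M1): stack=[2,0,13] mem=[0,0,2,0]
After op 9 (push 6): stack=[2,0,13,6] mem=[0,0,2,0]
After op 10 (swap): stack=[2,0,6,13] mem=[0,0,2,0]
After op 11 (pop): stack=[2,0,6] mem=[0,0,2,0]
After op 12 (*): stack=[2,0] mem=[0,0,2,0]
After op 13 (push 5): stack=[2,0,5] mem=[0,0,2,0]
After op 14 (STO M3): stack=[2,0] mem=[0,0,2,5]
After op 15 (swap): stack=[0,2] mem=[0,0,2,5]
After op 16 (+): stack=[2] mem=[0,0,2,5]
After op 17 (RCL M1): stack=[2,0] mem=[0,0,2,5]
After op 18 (-): stack=[2] mem=[0,0,2,5]
After op 19 (pop): stack=[empty] mem=[0,0,2,5]
After op 20 (push 20): stack=[20] mem=[0,0,2,5]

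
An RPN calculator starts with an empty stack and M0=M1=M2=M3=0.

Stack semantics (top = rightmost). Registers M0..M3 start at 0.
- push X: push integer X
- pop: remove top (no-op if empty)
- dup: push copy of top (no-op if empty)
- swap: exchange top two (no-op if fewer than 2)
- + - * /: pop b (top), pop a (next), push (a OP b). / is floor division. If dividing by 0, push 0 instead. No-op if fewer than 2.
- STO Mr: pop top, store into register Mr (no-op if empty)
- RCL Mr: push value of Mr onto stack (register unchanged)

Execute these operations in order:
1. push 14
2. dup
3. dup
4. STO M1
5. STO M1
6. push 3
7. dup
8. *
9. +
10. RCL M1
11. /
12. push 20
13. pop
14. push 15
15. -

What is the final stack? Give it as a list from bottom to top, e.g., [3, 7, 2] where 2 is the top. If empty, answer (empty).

After op 1 (push 14): stack=[14] mem=[0,0,0,0]
After op 2 (dup): stack=[14,14] mem=[0,0,0,0]
After op 3 (dup): stack=[14,14,14] mem=[0,0,0,0]
After op 4 (STO M1): stack=[14,14] mem=[0,14,0,0]
After op 5 (STO M1): stack=[14] mem=[0,14,0,0]
After op 6 (push 3): stack=[14,3] mem=[0,14,0,0]
After op 7 (dup): stack=[14,3,3] mem=[0,14,0,0]
After op 8 (*): stack=[14,9] mem=[0,14,0,0]
After op 9 (+): stack=[23] mem=[0,14,0,0]
After op 10 (RCL M1): stack=[23,14] mem=[0,14,0,0]
After op 11 (/): stack=[1] mem=[0,14,0,0]
After op 12 (push 20): stack=[1,20] mem=[0,14,0,0]
After op 13 (pop): stack=[1] mem=[0,14,0,0]
After op 14 (push 15): stack=[1,15] mem=[0,14,0,0]
After op 15 (-): stack=[-14] mem=[0,14,0,0]

Answer: [-14]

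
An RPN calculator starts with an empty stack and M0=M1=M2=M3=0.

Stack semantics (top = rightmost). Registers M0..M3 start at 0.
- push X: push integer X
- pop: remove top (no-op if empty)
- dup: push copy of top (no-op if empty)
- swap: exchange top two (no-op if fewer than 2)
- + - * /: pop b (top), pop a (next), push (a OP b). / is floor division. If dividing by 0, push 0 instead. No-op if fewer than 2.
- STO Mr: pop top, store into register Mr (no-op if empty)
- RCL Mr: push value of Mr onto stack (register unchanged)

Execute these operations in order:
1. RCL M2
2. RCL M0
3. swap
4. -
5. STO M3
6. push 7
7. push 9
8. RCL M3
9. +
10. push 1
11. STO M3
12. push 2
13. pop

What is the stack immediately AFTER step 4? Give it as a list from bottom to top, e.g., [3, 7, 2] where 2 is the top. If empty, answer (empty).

After op 1 (RCL M2): stack=[0] mem=[0,0,0,0]
After op 2 (RCL M0): stack=[0,0] mem=[0,0,0,0]
After op 3 (swap): stack=[0,0] mem=[0,0,0,0]
After op 4 (-): stack=[0] mem=[0,0,0,0]

[0]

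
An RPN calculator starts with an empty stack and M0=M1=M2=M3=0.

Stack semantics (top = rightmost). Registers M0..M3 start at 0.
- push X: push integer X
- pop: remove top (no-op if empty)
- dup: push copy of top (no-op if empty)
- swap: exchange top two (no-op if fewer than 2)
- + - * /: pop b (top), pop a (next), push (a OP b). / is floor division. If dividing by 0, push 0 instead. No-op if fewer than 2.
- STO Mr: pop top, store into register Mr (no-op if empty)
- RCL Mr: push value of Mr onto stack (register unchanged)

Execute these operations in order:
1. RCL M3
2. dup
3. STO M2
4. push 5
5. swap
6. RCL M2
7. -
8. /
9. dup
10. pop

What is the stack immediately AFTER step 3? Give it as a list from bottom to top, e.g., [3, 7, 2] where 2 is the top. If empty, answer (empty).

After op 1 (RCL M3): stack=[0] mem=[0,0,0,0]
After op 2 (dup): stack=[0,0] mem=[0,0,0,0]
After op 3 (STO M2): stack=[0] mem=[0,0,0,0]

[0]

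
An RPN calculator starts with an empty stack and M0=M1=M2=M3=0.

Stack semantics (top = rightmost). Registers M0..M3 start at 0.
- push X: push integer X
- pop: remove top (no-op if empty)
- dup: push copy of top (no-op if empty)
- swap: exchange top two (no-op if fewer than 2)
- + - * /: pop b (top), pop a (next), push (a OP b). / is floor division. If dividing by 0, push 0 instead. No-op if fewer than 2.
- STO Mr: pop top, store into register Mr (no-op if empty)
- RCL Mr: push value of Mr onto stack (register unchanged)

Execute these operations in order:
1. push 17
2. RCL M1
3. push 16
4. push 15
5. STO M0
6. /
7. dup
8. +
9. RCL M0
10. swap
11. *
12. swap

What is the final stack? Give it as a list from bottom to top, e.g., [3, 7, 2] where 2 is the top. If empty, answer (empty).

Answer: [0, 17]

Derivation:
After op 1 (push 17): stack=[17] mem=[0,0,0,0]
After op 2 (RCL M1): stack=[17,0] mem=[0,0,0,0]
After op 3 (push 16): stack=[17,0,16] mem=[0,0,0,0]
After op 4 (push 15): stack=[17,0,16,15] mem=[0,0,0,0]
After op 5 (STO M0): stack=[17,0,16] mem=[15,0,0,0]
After op 6 (/): stack=[17,0] mem=[15,0,0,0]
After op 7 (dup): stack=[17,0,0] mem=[15,0,0,0]
After op 8 (+): stack=[17,0] mem=[15,0,0,0]
After op 9 (RCL M0): stack=[17,0,15] mem=[15,0,0,0]
After op 10 (swap): stack=[17,15,0] mem=[15,0,0,0]
After op 11 (*): stack=[17,0] mem=[15,0,0,0]
After op 12 (swap): stack=[0,17] mem=[15,0,0,0]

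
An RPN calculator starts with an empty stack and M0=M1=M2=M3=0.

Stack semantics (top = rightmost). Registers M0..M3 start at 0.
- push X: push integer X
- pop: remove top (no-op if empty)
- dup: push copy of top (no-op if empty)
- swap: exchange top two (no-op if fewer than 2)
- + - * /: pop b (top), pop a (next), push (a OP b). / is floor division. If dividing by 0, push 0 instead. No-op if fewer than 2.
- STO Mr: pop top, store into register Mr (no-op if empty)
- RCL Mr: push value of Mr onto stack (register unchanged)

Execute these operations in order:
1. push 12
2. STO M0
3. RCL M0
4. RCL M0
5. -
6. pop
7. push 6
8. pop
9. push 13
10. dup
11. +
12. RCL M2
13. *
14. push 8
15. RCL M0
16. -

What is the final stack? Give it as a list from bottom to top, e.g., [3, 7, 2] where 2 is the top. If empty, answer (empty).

Answer: [0, -4]

Derivation:
After op 1 (push 12): stack=[12] mem=[0,0,0,0]
After op 2 (STO M0): stack=[empty] mem=[12,0,0,0]
After op 3 (RCL M0): stack=[12] mem=[12,0,0,0]
After op 4 (RCL M0): stack=[12,12] mem=[12,0,0,0]
After op 5 (-): stack=[0] mem=[12,0,0,0]
After op 6 (pop): stack=[empty] mem=[12,0,0,0]
After op 7 (push 6): stack=[6] mem=[12,0,0,0]
After op 8 (pop): stack=[empty] mem=[12,0,0,0]
After op 9 (push 13): stack=[13] mem=[12,0,0,0]
After op 10 (dup): stack=[13,13] mem=[12,0,0,0]
After op 11 (+): stack=[26] mem=[12,0,0,0]
After op 12 (RCL M2): stack=[26,0] mem=[12,0,0,0]
After op 13 (*): stack=[0] mem=[12,0,0,0]
After op 14 (push 8): stack=[0,8] mem=[12,0,0,0]
After op 15 (RCL M0): stack=[0,8,12] mem=[12,0,0,0]
After op 16 (-): stack=[0,-4] mem=[12,0,0,0]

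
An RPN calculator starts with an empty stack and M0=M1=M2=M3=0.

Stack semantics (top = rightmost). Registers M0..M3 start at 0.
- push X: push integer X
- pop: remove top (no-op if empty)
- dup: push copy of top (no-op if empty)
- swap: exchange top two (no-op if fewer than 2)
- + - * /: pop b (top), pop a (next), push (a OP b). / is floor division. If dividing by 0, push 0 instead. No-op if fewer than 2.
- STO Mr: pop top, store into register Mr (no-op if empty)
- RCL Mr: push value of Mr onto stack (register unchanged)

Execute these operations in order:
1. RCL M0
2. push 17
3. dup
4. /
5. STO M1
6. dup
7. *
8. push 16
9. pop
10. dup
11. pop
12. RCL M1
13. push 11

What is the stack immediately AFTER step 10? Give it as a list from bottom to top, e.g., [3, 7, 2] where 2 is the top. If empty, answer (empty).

After op 1 (RCL M0): stack=[0] mem=[0,0,0,0]
After op 2 (push 17): stack=[0,17] mem=[0,0,0,0]
After op 3 (dup): stack=[0,17,17] mem=[0,0,0,0]
After op 4 (/): stack=[0,1] mem=[0,0,0,0]
After op 5 (STO M1): stack=[0] mem=[0,1,0,0]
After op 6 (dup): stack=[0,0] mem=[0,1,0,0]
After op 7 (*): stack=[0] mem=[0,1,0,0]
After op 8 (push 16): stack=[0,16] mem=[0,1,0,0]
After op 9 (pop): stack=[0] mem=[0,1,0,0]
After op 10 (dup): stack=[0,0] mem=[0,1,0,0]

[0, 0]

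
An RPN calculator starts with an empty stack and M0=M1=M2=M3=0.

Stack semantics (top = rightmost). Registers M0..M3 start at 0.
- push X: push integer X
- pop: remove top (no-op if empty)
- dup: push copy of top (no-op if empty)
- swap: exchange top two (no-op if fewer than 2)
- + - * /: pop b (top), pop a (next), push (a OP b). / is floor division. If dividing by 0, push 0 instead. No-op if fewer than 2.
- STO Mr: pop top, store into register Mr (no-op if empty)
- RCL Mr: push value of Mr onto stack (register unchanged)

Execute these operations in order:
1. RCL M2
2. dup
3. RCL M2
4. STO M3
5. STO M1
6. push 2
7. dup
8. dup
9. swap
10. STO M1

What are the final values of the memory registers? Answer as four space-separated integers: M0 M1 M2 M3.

Answer: 0 2 0 0

Derivation:
After op 1 (RCL M2): stack=[0] mem=[0,0,0,0]
After op 2 (dup): stack=[0,0] mem=[0,0,0,0]
After op 3 (RCL M2): stack=[0,0,0] mem=[0,0,0,0]
After op 4 (STO M3): stack=[0,0] mem=[0,0,0,0]
After op 5 (STO M1): stack=[0] mem=[0,0,0,0]
After op 6 (push 2): stack=[0,2] mem=[0,0,0,0]
After op 7 (dup): stack=[0,2,2] mem=[0,0,0,0]
After op 8 (dup): stack=[0,2,2,2] mem=[0,0,0,0]
After op 9 (swap): stack=[0,2,2,2] mem=[0,0,0,0]
After op 10 (STO M1): stack=[0,2,2] mem=[0,2,0,0]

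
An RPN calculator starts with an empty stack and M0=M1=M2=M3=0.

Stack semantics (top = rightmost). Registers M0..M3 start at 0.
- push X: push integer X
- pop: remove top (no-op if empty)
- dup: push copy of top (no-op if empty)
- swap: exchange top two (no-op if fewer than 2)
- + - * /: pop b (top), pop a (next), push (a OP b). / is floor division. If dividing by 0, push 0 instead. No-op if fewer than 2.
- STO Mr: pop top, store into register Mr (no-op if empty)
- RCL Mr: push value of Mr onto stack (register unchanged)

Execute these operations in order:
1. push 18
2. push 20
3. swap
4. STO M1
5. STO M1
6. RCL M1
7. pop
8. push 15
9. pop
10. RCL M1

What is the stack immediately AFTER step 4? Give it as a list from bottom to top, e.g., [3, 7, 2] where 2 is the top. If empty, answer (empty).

After op 1 (push 18): stack=[18] mem=[0,0,0,0]
After op 2 (push 20): stack=[18,20] mem=[0,0,0,0]
After op 3 (swap): stack=[20,18] mem=[0,0,0,0]
After op 4 (STO M1): stack=[20] mem=[0,18,0,0]

[20]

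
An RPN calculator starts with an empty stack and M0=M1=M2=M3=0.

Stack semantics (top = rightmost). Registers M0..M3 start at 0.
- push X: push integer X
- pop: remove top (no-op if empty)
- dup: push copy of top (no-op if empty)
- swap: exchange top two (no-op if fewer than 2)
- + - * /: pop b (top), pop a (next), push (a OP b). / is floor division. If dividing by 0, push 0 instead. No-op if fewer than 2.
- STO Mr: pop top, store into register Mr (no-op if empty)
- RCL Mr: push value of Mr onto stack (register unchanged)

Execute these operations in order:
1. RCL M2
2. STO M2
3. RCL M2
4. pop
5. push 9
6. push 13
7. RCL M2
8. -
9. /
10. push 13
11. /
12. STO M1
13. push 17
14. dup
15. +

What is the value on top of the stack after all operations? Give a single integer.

Answer: 34

Derivation:
After op 1 (RCL M2): stack=[0] mem=[0,0,0,0]
After op 2 (STO M2): stack=[empty] mem=[0,0,0,0]
After op 3 (RCL M2): stack=[0] mem=[0,0,0,0]
After op 4 (pop): stack=[empty] mem=[0,0,0,0]
After op 5 (push 9): stack=[9] mem=[0,0,0,0]
After op 6 (push 13): stack=[9,13] mem=[0,0,0,0]
After op 7 (RCL M2): stack=[9,13,0] mem=[0,0,0,0]
After op 8 (-): stack=[9,13] mem=[0,0,0,0]
After op 9 (/): stack=[0] mem=[0,0,0,0]
After op 10 (push 13): stack=[0,13] mem=[0,0,0,0]
After op 11 (/): stack=[0] mem=[0,0,0,0]
After op 12 (STO M1): stack=[empty] mem=[0,0,0,0]
After op 13 (push 17): stack=[17] mem=[0,0,0,0]
After op 14 (dup): stack=[17,17] mem=[0,0,0,0]
After op 15 (+): stack=[34] mem=[0,0,0,0]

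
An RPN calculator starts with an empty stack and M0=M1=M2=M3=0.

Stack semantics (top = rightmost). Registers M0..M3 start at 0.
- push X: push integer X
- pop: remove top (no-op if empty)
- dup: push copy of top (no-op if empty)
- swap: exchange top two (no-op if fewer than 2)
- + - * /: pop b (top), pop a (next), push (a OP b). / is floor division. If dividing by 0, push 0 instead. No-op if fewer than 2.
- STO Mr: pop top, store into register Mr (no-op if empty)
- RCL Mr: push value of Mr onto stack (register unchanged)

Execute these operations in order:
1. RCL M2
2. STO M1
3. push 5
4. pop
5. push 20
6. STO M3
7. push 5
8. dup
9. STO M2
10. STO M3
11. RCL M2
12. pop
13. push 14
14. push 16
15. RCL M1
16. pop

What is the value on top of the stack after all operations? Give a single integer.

After op 1 (RCL M2): stack=[0] mem=[0,0,0,0]
After op 2 (STO M1): stack=[empty] mem=[0,0,0,0]
After op 3 (push 5): stack=[5] mem=[0,0,0,0]
After op 4 (pop): stack=[empty] mem=[0,0,0,0]
After op 5 (push 20): stack=[20] mem=[0,0,0,0]
After op 6 (STO M3): stack=[empty] mem=[0,0,0,20]
After op 7 (push 5): stack=[5] mem=[0,0,0,20]
After op 8 (dup): stack=[5,5] mem=[0,0,0,20]
After op 9 (STO M2): stack=[5] mem=[0,0,5,20]
After op 10 (STO M3): stack=[empty] mem=[0,0,5,5]
After op 11 (RCL M2): stack=[5] mem=[0,0,5,5]
After op 12 (pop): stack=[empty] mem=[0,0,5,5]
After op 13 (push 14): stack=[14] mem=[0,0,5,5]
After op 14 (push 16): stack=[14,16] mem=[0,0,5,5]
After op 15 (RCL M1): stack=[14,16,0] mem=[0,0,5,5]
After op 16 (pop): stack=[14,16] mem=[0,0,5,5]

Answer: 16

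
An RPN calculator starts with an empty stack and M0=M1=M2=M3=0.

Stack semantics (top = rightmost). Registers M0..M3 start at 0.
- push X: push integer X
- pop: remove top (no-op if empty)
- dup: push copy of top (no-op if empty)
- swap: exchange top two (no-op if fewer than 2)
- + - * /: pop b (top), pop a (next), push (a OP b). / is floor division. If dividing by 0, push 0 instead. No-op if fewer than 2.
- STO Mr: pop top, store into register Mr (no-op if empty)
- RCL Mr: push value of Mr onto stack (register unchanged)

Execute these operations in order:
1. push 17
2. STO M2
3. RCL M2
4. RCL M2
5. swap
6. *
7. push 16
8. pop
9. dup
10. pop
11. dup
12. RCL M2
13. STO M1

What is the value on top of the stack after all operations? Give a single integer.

Answer: 289

Derivation:
After op 1 (push 17): stack=[17] mem=[0,0,0,0]
After op 2 (STO M2): stack=[empty] mem=[0,0,17,0]
After op 3 (RCL M2): stack=[17] mem=[0,0,17,0]
After op 4 (RCL M2): stack=[17,17] mem=[0,0,17,0]
After op 5 (swap): stack=[17,17] mem=[0,0,17,0]
After op 6 (*): stack=[289] mem=[0,0,17,0]
After op 7 (push 16): stack=[289,16] mem=[0,0,17,0]
After op 8 (pop): stack=[289] mem=[0,0,17,0]
After op 9 (dup): stack=[289,289] mem=[0,0,17,0]
After op 10 (pop): stack=[289] mem=[0,0,17,0]
After op 11 (dup): stack=[289,289] mem=[0,0,17,0]
After op 12 (RCL M2): stack=[289,289,17] mem=[0,0,17,0]
After op 13 (STO M1): stack=[289,289] mem=[0,17,17,0]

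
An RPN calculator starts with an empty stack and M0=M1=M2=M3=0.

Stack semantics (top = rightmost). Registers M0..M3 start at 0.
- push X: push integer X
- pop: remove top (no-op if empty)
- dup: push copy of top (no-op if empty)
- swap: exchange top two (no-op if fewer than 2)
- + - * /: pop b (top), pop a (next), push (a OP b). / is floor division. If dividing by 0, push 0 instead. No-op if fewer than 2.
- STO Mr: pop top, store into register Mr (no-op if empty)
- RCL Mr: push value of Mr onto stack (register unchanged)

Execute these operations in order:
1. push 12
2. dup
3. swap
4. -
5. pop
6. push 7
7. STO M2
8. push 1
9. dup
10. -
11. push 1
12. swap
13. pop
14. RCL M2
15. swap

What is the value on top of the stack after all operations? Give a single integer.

Answer: 1

Derivation:
After op 1 (push 12): stack=[12] mem=[0,0,0,0]
After op 2 (dup): stack=[12,12] mem=[0,0,0,0]
After op 3 (swap): stack=[12,12] mem=[0,0,0,0]
After op 4 (-): stack=[0] mem=[0,0,0,0]
After op 5 (pop): stack=[empty] mem=[0,0,0,0]
After op 6 (push 7): stack=[7] mem=[0,0,0,0]
After op 7 (STO M2): stack=[empty] mem=[0,0,7,0]
After op 8 (push 1): stack=[1] mem=[0,0,7,0]
After op 9 (dup): stack=[1,1] mem=[0,0,7,0]
After op 10 (-): stack=[0] mem=[0,0,7,0]
After op 11 (push 1): stack=[0,1] mem=[0,0,7,0]
After op 12 (swap): stack=[1,0] mem=[0,0,7,0]
After op 13 (pop): stack=[1] mem=[0,0,7,0]
After op 14 (RCL M2): stack=[1,7] mem=[0,0,7,0]
After op 15 (swap): stack=[7,1] mem=[0,0,7,0]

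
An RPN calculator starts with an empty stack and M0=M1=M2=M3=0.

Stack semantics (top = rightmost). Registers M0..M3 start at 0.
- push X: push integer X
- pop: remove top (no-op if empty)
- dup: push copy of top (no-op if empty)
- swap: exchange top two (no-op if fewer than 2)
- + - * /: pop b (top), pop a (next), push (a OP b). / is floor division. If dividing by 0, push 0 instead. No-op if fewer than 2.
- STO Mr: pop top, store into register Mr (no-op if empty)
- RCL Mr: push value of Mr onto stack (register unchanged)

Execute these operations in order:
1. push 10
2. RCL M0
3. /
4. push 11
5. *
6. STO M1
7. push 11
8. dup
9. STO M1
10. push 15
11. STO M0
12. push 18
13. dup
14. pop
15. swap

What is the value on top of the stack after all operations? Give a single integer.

Answer: 11

Derivation:
After op 1 (push 10): stack=[10] mem=[0,0,0,0]
After op 2 (RCL M0): stack=[10,0] mem=[0,0,0,0]
After op 3 (/): stack=[0] mem=[0,0,0,0]
After op 4 (push 11): stack=[0,11] mem=[0,0,0,0]
After op 5 (*): stack=[0] mem=[0,0,0,0]
After op 6 (STO M1): stack=[empty] mem=[0,0,0,0]
After op 7 (push 11): stack=[11] mem=[0,0,0,0]
After op 8 (dup): stack=[11,11] mem=[0,0,0,0]
After op 9 (STO M1): stack=[11] mem=[0,11,0,0]
After op 10 (push 15): stack=[11,15] mem=[0,11,0,0]
After op 11 (STO M0): stack=[11] mem=[15,11,0,0]
After op 12 (push 18): stack=[11,18] mem=[15,11,0,0]
After op 13 (dup): stack=[11,18,18] mem=[15,11,0,0]
After op 14 (pop): stack=[11,18] mem=[15,11,0,0]
After op 15 (swap): stack=[18,11] mem=[15,11,0,0]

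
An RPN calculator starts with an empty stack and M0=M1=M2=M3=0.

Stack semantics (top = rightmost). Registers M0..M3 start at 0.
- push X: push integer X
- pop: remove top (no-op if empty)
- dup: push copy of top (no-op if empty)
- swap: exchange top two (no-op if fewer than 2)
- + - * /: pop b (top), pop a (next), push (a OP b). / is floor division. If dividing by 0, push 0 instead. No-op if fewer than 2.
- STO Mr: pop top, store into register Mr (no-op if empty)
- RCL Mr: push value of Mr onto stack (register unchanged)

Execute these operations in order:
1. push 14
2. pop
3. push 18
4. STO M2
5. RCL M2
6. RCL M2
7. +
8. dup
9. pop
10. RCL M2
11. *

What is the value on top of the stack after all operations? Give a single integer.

After op 1 (push 14): stack=[14] mem=[0,0,0,0]
After op 2 (pop): stack=[empty] mem=[0,0,0,0]
After op 3 (push 18): stack=[18] mem=[0,0,0,0]
After op 4 (STO M2): stack=[empty] mem=[0,0,18,0]
After op 5 (RCL M2): stack=[18] mem=[0,0,18,0]
After op 6 (RCL M2): stack=[18,18] mem=[0,0,18,0]
After op 7 (+): stack=[36] mem=[0,0,18,0]
After op 8 (dup): stack=[36,36] mem=[0,0,18,0]
After op 9 (pop): stack=[36] mem=[0,0,18,0]
After op 10 (RCL M2): stack=[36,18] mem=[0,0,18,0]
After op 11 (*): stack=[648] mem=[0,0,18,0]

Answer: 648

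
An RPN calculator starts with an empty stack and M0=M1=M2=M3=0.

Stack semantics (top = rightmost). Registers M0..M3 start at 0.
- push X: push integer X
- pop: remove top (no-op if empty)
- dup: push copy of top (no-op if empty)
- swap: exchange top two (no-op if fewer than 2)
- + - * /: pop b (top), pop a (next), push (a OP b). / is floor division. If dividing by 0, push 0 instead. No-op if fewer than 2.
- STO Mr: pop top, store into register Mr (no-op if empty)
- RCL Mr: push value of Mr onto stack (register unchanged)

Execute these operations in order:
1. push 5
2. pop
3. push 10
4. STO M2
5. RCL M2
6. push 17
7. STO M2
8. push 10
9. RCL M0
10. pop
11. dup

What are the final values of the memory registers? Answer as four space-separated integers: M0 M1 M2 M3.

After op 1 (push 5): stack=[5] mem=[0,0,0,0]
After op 2 (pop): stack=[empty] mem=[0,0,0,0]
After op 3 (push 10): stack=[10] mem=[0,0,0,0]
After op 4 (STO M2): stack=[empty] mem=[0,0,10,0]
After op 5 (RCL M2): stack=[10] mem=[0,0,10,0]
After op 6 (push 17): stack=[10,17] mem=[0,0,10,0]
After op 7 (STO M2): stack=[10] mem=[0,0,17,0]
After op 8 (push 10): stack=[10,10] mem=[0,0,17,0]
After op 9 (RCL M0): stack=[10,10,0] mem=[0,0,17,0]
After op 10 (pop): stack=[10,10] mem=[0,0,17,0]
After op 11 (dup): stack=[10,10,10] mem=[0,0,17,0]

Answer: 0 0 17 0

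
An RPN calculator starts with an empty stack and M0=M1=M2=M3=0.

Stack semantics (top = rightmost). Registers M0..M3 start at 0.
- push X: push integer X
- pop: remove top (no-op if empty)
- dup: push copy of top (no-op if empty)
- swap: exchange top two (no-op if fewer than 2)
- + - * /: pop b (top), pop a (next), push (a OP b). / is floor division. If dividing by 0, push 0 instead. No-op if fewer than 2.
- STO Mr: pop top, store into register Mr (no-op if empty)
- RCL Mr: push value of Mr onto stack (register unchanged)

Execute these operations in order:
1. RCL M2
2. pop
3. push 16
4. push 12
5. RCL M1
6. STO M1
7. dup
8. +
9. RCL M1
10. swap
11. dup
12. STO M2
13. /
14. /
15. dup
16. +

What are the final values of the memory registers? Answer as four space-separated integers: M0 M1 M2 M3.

After op 1 (RCL M2): stack=[0] mem=[0,0,0,0]
After op 2 (pop): stack=[empty] mem=[0,0,0,0]
After op 3 (push 16): stack=[16] mem=[0,0,0,0]
After op 4 (push 12): stack=[16,12] mem=[0,0,0,0]
After op 5 (RCL M1): stack=[16,12,0] mem=[0,0,0,0]
After op 6 (STO M1): stack=[16,12] mem=[0,0,0,0]
After op 7 (dup): stack=[16,12,12] mem=[0,0,0,0]
After op 8 (+): stack=[16,24] mem=[0,0,0,0]
After op 9 (RCL M1): stack=[16,24,0] mem=[0,0,0,0]
After op 10 (swap): stack=[16,0,24] mem=[0,0,0,0]
After op 11 (dup): stack=[16,0,24,24] mem=[0,0,0,0]
After op 12 (STO M2): stack=[16,0,24] mem=[0,0,24,0]
After op 13 (/): stack=[16,0] mem=[0,0,24,0]
After op 14 (/): stack=[0] mem=[0,0,24,0]
After op 15 (dup): stack=[0,0] mem=[0,0,24,0]
After op 16 (+): stack=[0] mem=[0,0,24,0]

Answer: 0 0 24 0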